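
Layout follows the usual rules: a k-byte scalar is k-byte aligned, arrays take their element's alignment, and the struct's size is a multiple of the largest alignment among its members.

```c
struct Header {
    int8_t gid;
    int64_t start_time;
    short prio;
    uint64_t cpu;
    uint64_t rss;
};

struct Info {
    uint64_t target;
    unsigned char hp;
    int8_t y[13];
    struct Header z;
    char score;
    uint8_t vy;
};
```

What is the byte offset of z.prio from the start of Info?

Header: 0..1  gid  (1B, 1-aligned); 1..8  -- padding (7B); 8..16  start_time  (8B, 8-aligned); 16..18  prio  (2B, 2-aligned); 18..24  -- padding (6B); 24..32  cpu  (8B, 8-aligned); 32..40  rss  (8B, 8-aligned); sizeof = 40, alignof = 8
0..8  target  (8B, 8-aligned)
8..9  hp  (1B, 1-aligned)
9..22  y  (13B, 1-aligned)
22..24  -- padding (2B)
24..64  z  (40B, 8-aligned)
within Header: prio at 16
24 + 16 = 40

40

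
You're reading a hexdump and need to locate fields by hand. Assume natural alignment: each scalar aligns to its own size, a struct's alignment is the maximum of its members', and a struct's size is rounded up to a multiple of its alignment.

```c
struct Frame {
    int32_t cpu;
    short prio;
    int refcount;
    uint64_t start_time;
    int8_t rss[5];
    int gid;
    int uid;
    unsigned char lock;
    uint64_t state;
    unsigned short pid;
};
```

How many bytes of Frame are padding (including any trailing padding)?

22

@0: cpu [4B, align 4] → 4
@4: prio [2B, align 2] → 6
+2 pad (align 4)
@8: refcount [4B, align 4] → 12
+4 pad (align 8)
@16: start_time [8B, align 8] → 24
@24: rss [5B, align 1] → 29
+3 pad (align 4)
@32: gid [4B, align 4] → 36
@36: uid [4B, align 4] → 40
@40: lock [1B, align 1] → 41
+7 pad (align 8)
@48: state [8B, align 8] → 56
@56: pid [2B, align 2] → 58
+6 tail pad (align 8)
size 64, align 8
data bytes 42, size 64 → padding 22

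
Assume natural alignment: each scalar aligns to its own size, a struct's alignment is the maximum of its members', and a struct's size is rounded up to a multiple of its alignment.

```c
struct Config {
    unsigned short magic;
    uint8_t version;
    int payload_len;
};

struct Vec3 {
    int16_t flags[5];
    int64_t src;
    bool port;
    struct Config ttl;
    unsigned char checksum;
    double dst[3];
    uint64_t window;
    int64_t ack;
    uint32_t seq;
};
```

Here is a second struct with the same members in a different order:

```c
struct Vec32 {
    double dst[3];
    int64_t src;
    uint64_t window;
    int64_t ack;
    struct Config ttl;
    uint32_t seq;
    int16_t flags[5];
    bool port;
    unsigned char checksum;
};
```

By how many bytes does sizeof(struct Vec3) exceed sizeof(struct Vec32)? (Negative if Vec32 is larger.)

Config: @0: magic [2B, align 2] → 2; @2: version [1B, align 1] → 3; +1 pad (align 4); @4: payload_len [4B, align 4] → 8; size 8, align 4
@0: flags [10B, align 2] → 10
+6 pad (align 8)
@16: src [8B, align 8] → 24
@24: port [1B, align 1] → 25
+3 pad (align 4)
@28: ttl [8B, align 4] → 36
@36: checksum [1B, align 1] → 37
+3 pad (align 8)
@40: dst [24B, align 8] → 64
@64: window [8B, align 8] → 72
@72: ack [8B, align 8] → 80
@80: seq [4B, align 4] → 84
+4 tail pad (align 8)
size 88, align 8
— Vec32 —
@0: dst [24B, align 8] → 24
@24: src [8B, align 8] → 32
@32: window [8B, align 8] → 40
@40: ack [8B, align 8] → 48
@48: ttl [8B, align 4] → 56
@56: seq [4B, align 4] → 60
@60: flags [10B, align 2] → 70
@70: port [1B, align 1] → 71
@71: checksum [1B, align 1] → 72
size 72, align 8
88 − 72 = 16

16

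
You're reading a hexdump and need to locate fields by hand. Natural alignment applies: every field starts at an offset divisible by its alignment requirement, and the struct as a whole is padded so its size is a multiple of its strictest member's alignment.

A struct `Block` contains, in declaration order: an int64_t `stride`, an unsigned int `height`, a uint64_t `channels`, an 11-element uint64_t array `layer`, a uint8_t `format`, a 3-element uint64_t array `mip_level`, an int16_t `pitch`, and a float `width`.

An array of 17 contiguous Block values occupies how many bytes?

0..8  stride  (8B, 8-aligned)
8..12  height  (4B, 4-aligned)
12..16  -- padding (4B)
16..24  channels  (8B, 8-aligned)
24..112  layer  (88B, 8-aligned)
112..113  format  (1B, 1-aligned)
113..120  -- padding (7B)
120..144  mip_level  (24B, 8-aligned)
144..146  pitch  (2B, 2-aligned)
146..148  -- padding (2B)
148..152  width  (4B, 4-aligned)
sizeof = 152, alignof = 8
array of 17: 17 × 152 = 2584

2584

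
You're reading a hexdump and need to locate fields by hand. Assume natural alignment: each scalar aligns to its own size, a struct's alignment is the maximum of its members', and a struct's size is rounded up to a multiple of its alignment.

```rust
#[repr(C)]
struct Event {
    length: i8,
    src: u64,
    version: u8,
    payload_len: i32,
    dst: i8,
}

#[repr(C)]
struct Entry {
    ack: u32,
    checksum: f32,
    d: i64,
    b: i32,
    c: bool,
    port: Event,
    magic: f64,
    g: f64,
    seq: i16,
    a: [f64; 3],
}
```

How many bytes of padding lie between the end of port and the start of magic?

0

Event: 0..1  length  (1B, 1-aligned); 1..8  -- padding (7B); 8..16  src  (8B, 8-aligned); 16..17  version  (1B, 1-aligned); 17..20  -- padding (3B); 20..24  payload_len  (4B, 4-aligned); 24..25  dst  (1B, 1-aligned); 25..32  -- tail padding (7B); sizeof = 32, alignof = 8
0..4  ack  (4B, 4-aligned)
4..8  checksum  (4B, 4-aligned)
8..16  d  (8B, 8-aligned)
16..20  b  (4B, 4-aligned)
20..21  c  (1B, 1-aligned)
21..24  -- padding (3B)
24..56  port  (32B, 8-aligned)
56..64  magic  (8B, 8-aligned)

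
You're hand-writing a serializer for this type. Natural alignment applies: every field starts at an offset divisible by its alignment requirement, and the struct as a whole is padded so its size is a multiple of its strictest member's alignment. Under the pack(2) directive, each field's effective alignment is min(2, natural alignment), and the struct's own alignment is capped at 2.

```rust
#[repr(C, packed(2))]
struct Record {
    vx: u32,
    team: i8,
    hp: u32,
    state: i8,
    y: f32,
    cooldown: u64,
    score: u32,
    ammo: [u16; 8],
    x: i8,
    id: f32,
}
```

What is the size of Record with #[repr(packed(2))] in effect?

@0: vx [4B, align 2] → 4
@4: team [1B, align 1] → 5
+1 pad (align 2)
@6: hp [4B, align 2] → 10
@10: state [1B, align 1] → 11
+1 pad (align 2)
@12: y [4B, align 2] → 16
@16: cooldown [8B, align 2] → 24
@24: score [4B, align 2] → 28
@28: ammo [16B, align 2] → 44
@44: x [1B, align 1] → 45
+1 pad (align 2)
@46: id [4B, align 2] → 50
size 50, align 2

50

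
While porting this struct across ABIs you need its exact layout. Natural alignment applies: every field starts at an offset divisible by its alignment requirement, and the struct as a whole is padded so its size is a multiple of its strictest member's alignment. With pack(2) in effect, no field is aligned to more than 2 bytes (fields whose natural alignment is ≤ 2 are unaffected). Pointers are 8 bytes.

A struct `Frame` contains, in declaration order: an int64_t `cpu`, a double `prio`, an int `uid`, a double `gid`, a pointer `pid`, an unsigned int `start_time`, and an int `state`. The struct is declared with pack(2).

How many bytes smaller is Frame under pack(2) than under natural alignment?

natural layout:
  @0: cpu [8B, align 8] → 8
  @8: prio [8B, align 8] → 16
  @16: uid [4B, align 4] → 20
  +4 pad (align 8)
  @24: gid [8B, align 8] → 32
  @32: pid [8B, align 8] → 40
  @40: start_time [4B, align 4] → 44
  @44: state [4B, align 4] → 48
  size 48, align 8
packed(2) layout:
  @0: cpu [8B, align 2] → 8
  @8: prio [8B, align 2] → 16
  @16: uid [4B, align 2] → 20
  @20: gid [8B, align 2] → 28
  @28: pid [8B, align 2] → 36
  @36: start_time [4B, align 2] → 40
  @40: state [4B, align 2] → 44
  size 44, align 2
48 − 44 = 4

4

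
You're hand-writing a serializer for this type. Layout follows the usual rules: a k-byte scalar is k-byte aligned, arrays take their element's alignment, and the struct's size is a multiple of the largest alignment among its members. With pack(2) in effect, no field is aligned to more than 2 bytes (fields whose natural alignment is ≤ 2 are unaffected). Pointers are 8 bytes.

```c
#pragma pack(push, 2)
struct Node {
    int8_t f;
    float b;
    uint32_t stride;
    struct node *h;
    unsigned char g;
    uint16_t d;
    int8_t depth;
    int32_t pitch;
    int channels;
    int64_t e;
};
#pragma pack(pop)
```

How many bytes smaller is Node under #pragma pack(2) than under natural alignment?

natural layout:
  f at 0 (size 1, align 1) → ends 1
  pad 3 to align 4 for b
  b at 4 (size 4, align 4) → ends 8
  stride at 8 (size 4, align 4) → ends 12
  pad 4 to align 8 for h
  h at 16 (size 8, align 8) → ends 24
  g at 24 (size 1, align 1) → ends 25
  pad 1 to align 2 for d
  d at 26 (size 2, align 2) → ends 28
  depth at 28 (size 1, align 1) → ends 29
  pad 3 to align 4 for pitch
  pitch at 32 (size 4, align 4) → ends 36
  channels at 36 (size 4, align 4) → ends 40
  e at 40 (size 8, align 8) → ends 48
  total 48 bytes, alignment 8
packed(2) layout:
  f at 0 (size 1, align 1) → ends 1
  pad 1 to align 2 for b
  b at 2 (size 4, align 2) → ends 6
  stride at 6 (size 4, align 2) → ends 10
  h at 10 (size 8, align 2) → ends 18
  g at 18 (size 1, align 1) → ends 19
  pad 1 to align 2 for d
  d at 20 (size 2, align 2) → ends 22
  depth at 22 (size 1, align 1) → ends 23
  pad 1 to align 2 for pitch
  pitch at 24 (size 4, align 2) → ends 28
  channels at 28 (size 4, align 2) → ends 32
  e at 32 (size 8, align 2) → ends 40
  total 40 bytes, alignment 2
48 − 40 = 8

8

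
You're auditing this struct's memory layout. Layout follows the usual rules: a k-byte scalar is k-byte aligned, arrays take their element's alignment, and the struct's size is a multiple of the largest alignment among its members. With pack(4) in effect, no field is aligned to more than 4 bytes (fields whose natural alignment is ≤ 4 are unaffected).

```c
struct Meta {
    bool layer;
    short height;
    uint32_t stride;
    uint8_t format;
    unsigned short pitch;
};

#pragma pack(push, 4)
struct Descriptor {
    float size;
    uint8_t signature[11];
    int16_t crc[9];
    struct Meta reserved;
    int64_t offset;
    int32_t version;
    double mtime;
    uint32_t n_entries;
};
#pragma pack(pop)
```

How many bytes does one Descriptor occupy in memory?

Meta: 0..1  layer  (1B, 1-aligned); 1..2  -- padding (1B); 2..4  height  (2B, 2-aligned); 4..8  stride  (4B, 4-aligned); 8..9  format  (1B, 1-aligned); 9..10  -- padding (1B); 10..12  pitch  (2B, 2-aligned); sizeof = 12, alignof = 4
0..4  size  (4B, 4-aligned)
4..15  signature  (11B, 1-aligned)
15..16  -- padding (1B)
16..34  crc  (18B, 2-aligned)
34..36  -- padding (2B)
36..48  reserved  (12B, 4-aligned)
48..56  offset  (8B, 4-aligned)
56..60  version  (4B, 4-aligned)
60..68  mtime  (8B, 4-aligned)
68..72  n_entries  (4B, 4-aligned)
sizeof = 72, alignof = 4

72 bytes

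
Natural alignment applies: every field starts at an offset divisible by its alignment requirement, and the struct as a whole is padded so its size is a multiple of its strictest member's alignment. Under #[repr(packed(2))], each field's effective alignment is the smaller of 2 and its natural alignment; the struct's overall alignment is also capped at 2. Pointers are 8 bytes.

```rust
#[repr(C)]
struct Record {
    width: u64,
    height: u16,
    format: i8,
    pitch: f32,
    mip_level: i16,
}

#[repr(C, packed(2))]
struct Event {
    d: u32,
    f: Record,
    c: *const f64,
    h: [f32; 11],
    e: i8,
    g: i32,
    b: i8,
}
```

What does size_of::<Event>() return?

88 bytes

Record: 0..8  width  (8B, 8-aligned); 8..10  height  (2B, 2-aligned); 10..11  format  (1B, 1-aligned); 11..12  -- padding (1B); 12..16  pitch  (4B, 4-aligned); 16..18  mip_level  (2B, 2-aligned); 18..24  -- tail padding (6B); sizeof = 24, alignof = 8
0..4  d  (4B, 2-aligned)
4..28  f  (24B, 2-aligned)
28..36  c  (8B, 2-aligned)
36..80  h  (44B, 2-aligned)
80..81  e  (1B, 1-aligned)
81..82  -- padding (1B)
82..86  g  (4B, 2-aligned)
86..87  b  (1B, 1-aligned)
87..88  -- tail padding (1B)
sizeof = 88, alignof = 2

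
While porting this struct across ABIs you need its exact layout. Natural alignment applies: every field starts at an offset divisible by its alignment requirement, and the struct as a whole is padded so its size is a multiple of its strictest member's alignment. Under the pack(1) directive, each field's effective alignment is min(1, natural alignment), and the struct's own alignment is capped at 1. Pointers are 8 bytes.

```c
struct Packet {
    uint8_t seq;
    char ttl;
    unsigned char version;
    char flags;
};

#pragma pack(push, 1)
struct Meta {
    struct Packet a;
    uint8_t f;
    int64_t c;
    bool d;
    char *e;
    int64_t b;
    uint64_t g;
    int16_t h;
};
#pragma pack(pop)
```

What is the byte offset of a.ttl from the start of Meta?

Packet: @0: seq [1B, align 1] → 1; @1: ttl [1B, align 1] → 2; @2: version [1B, align 1] → 3; @3: flags [1B, align 1] → 4; size 4, align 1
@0: a [4B, align 1] → 4
within Packet: ttl at 1
0 + 1 = 1

1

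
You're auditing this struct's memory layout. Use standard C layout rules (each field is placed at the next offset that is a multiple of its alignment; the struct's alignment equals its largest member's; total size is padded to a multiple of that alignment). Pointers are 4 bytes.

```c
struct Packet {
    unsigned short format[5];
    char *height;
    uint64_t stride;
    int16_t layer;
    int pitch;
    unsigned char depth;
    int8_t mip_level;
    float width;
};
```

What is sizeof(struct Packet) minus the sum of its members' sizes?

@0: format [10B, align 2] → 10
+2 pad (align 4)
@12: height [4B, align 4] → 16
@16: stride [8B, align 8] → 24
@24: layer [2B, align 2] → 26
+2 pad (align 4)
@28: pitch [4B, align 4] → 32
@32: depth [1B, align 1] → 33
@33: mip_level [1B, align 1] → 34
+2 pad (align 4)
@36: width [4B, align 4] → 40
size 40, align 8
data bytes 34, size 40 → padding 6

6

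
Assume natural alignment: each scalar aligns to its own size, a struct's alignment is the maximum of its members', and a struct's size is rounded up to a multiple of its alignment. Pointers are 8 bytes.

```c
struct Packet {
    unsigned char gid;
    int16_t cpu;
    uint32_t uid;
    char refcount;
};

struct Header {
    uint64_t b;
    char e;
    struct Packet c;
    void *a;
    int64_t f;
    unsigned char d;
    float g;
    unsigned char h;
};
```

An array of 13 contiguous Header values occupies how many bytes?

728

Packet: 0..1  gid  (1B, 1-aligned); 1..2  -- padding (1B); 2..4  cpu  (2B, 2-aligned); 4..8  uid  (4B, 4-aligned); 8..9  refcount  (1B, 1-aligned); 9..12  -- tail padding (3B); sizeof = 12, alignof = 4
0..8  b  (8B, 8-aligned)
8..9  e  (1B, 1-aligned)
9..12  -- padding (3B)
12..24  c  (12B, 4-aligned)
24..32  a  (8B, 8-aligned)
32..40  f  (8B, 8-aligned)
40..41  d  (1B, 1-aligned)
41..44  -- padding (3B)
44..48  g  (4B, 4-aligned)
48..49  h  (1B, 1-aligned)
49..56  -- tail padding (7B)
sizeof = 56, alignof = 8
array of 13: 13 × 56 = 728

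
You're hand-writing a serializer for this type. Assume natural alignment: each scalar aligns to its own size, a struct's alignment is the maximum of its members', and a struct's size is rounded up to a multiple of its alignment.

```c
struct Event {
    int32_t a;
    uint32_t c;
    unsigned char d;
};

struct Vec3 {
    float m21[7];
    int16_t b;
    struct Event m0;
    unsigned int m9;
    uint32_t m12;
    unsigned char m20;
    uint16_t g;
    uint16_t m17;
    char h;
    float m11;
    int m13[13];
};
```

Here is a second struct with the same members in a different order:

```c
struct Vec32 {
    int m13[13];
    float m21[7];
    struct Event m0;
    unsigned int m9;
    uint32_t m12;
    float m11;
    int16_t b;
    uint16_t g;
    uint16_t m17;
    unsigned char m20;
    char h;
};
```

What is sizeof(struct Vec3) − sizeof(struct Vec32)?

4

Event: @0: a [4B, align 4] → 4; @4: c [4B, align 4] → 8; @8: d [1B, align 1] → 9; +3 tail pad (align 4); size 12, align 4
@0: m21 [28B, align 4] → 28
@28: b [2B, align 2] → 30
+2 pad (align 4)
@32: m0 [12B, align 4] → 44
@44: m9 [4B, align 4] → 48
@48: m12 [4B, align 4] → 52
@52: m20 [1B, align 1] → 53
+1 pad (align 2)
@54: g [2B, align 2] → 56
@56: m17 [2B, align 2] → 58
@58: h [1B, align 1] → 59
+1 pad (align 4)
@60: m11 [4B, align 4] → 64
@64: m13 [52B, align 4] → 116
size 116, align 4
— Vec32 —
@0: m13 [52B, align 4] → 52
@52: m21 [28B, align 4] → 80
@80: m0 [12B, align 4] → 92
@92: m9 [4B, align 4] → 96
@96: m12 [4B, align 4] → 100
@100: m11 [4B, align 4] → 104
@104: b [2B, align 2] → 106
@106: g [2B, align 2] → 108
@108: m17 [2B, align 2] → 110
@110: m20 [1B, align 1] → 111
@111: h [1B, align 1] → 112
size 112, align 4
116 − 112 = 4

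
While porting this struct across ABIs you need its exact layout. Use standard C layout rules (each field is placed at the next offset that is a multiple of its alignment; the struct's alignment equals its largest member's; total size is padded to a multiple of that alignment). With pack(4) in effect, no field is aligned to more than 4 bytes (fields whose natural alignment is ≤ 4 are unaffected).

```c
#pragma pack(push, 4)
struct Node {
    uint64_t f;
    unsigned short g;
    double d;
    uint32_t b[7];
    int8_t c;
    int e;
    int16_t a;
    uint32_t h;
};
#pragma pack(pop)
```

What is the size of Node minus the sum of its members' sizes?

0..8  f  (8B, 4-aligned)
8..10  g  (2B, 2-aligned)
10..12  -- padding (2B)
12..20  d  (8B, 4-aligned)
20..48  b  (28B, 4-aligned)
48..49  c  (1B, 1-aligned)
49..52  -- padding (3B)
52..56  e  (4B, 4-aligned)
56..58  a  (2B, 2-aligned)
58..60  -- padding (2B)
60..64  h  (4B, 4-aligned)
sizeof = 64, alignof = 4
data bytes 57, size 64 → padding 7

7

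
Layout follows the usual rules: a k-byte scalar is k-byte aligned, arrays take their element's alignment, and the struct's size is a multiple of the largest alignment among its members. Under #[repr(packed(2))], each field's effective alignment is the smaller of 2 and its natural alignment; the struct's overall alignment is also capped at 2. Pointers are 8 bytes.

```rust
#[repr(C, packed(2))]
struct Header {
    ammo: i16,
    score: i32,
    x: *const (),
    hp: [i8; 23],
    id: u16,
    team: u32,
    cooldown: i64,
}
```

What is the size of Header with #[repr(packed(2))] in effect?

ammo at 0 (size 2, align 2) → ends 2
score at 2 (size 4, align 2) → ends 6
x at 6 (size 8, align 2) → ends 14
hp at 14 (size 23, align 1) → ends 37
pad 1 to align 2 for id
id at 38 (size 2, align 2) → ends 40
team at 40 (size 4, align 2) → ends 44
cooldown at 44 (size 8, align 2) → ends 52
total 52 bytes, alignment 2

52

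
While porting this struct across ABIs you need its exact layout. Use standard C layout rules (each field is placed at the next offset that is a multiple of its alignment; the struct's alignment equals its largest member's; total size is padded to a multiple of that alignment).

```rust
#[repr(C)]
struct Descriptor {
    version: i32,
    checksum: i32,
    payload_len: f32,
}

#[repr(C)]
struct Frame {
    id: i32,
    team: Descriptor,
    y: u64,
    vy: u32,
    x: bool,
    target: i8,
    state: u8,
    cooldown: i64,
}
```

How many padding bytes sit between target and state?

0

Descriptor: version at 0 (size 4, align 4) → ends 4; checksum at 4 (size 4, align 4) → ends 8; payload_len at 8 (size 4, align 4) → ends 12; total 12 bytes, alignment 4
id at 0 (size 4, align 4) → ends 4
team at 4 (size 12, align 4) → ends 16
y at 16 (size 8, align 8) → ends 24
vy at 24 (size 4, align 4) → ends 28
x at 28 (size 1, align 1) → ends 29
target at 29 (size 1, align 1) → ends 30
state at 30 (size 1, align 1) → ends 31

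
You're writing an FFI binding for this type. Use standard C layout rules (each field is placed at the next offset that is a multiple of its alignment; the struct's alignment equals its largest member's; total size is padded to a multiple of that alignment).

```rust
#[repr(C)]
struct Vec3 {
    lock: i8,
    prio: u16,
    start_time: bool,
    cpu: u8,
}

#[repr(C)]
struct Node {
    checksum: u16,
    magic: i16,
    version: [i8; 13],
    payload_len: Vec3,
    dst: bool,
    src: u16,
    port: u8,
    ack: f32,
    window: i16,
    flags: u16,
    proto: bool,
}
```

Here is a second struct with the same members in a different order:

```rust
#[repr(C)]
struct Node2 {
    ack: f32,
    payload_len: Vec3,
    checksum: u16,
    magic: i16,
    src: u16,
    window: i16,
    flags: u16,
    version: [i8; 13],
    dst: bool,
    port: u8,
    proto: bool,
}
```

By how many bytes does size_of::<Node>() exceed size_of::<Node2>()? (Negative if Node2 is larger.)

Vec3: 0..1  lock  (1B, 1-aligned); 1..2  -- padding (1B); 2..4  prio  (2B, 2-aligned); 4..5  start_time  (1B, 1-aligned); 5..6  cpu  (1B, 1-aligned); sizeof = 6, alignof = 2
0..2  checksum  (2B, 2-aligned)
2..4  magic  (2B, 2-aligned)
4..17  version  (13B, 1-aligned)
17..18  -- padding (1B)
18..24  payload_len  (6B, 2-aligned)
24..25  dst  (1B, 1-aligned)
25..26  -- padding (1B)
26..28  src  (2B, 2-aligned)
28..29  port  (1B, 1-aligned)
29..32  -- padding (3B)
32..36  ack  (4B, 4-aligned)
36..38  window  (2B, 2-aligned)
38..40  flags  (2B, 2-aligned)
40..41  proto  (1B, 1-aligned)
41..44  -- tail padding (3B)
sizeof = 44, alignof = 4
— Node2 —
0..4  ack  (4B, 4-aligned)
4..10  payload_len  (6B, 2-aligned)
10..12  checksum  (2B, 2-aligned)
12..14  magic  (2B, 2-aligned)
14..16  src  (2B, 2-aligned)
16..18  window  (2B, 2-aligned)
18..20  flags  (2B, 2-aligned)
20..33  version  (13B, 1-aligned)
33..34  dst  (1B, 1-aligned)
34..35  port  (1B, 1-aligned)
35..36  proto  (1B, 1-aligned)
sizeof = 36, alignof = 4
44 − 36 = 8

8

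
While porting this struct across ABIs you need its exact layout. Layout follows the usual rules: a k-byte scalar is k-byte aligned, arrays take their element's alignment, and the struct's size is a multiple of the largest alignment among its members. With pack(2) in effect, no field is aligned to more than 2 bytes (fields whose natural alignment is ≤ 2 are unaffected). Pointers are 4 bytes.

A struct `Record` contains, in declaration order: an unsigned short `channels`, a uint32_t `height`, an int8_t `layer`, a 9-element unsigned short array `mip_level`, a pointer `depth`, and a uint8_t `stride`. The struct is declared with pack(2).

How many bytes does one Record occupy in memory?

32

0..2  channels  (2B, 2-aligned)
2..6  height  (4B, 2-aligned)
6..7  layer  (1B, 1-aligned)
7..8  -- padding (1B)
8..26  mip_level  (18B, 2-aligned)
26..30  depth  (4B, 2-aligned)
30..31  stride  (1B, 1-aligned)
31..32  -- tail padding (1B)
sizeof = 32, alignof = 2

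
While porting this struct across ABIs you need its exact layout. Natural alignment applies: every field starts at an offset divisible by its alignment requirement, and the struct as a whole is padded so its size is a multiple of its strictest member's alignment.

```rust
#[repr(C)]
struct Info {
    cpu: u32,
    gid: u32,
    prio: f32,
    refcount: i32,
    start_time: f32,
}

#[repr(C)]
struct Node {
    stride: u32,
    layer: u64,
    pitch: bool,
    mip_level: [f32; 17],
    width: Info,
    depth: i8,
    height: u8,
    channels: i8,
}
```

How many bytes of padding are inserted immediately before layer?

4

Info: 0..4  cpu  (4B, 4-aligned); 4..8  gid  (4B, 4-aligned); 8..12  prio  (4B, 4-aligned); 12..16  refcount  (4B, 4-aligned); 16..20  start_time  (4B, 4-aligned); sizeof = 20, alignof = 4
0..4  stride  (4B, 4-aligned)
4..8  -- padding (4B)
8..16  layer  (8B, 8-aligned)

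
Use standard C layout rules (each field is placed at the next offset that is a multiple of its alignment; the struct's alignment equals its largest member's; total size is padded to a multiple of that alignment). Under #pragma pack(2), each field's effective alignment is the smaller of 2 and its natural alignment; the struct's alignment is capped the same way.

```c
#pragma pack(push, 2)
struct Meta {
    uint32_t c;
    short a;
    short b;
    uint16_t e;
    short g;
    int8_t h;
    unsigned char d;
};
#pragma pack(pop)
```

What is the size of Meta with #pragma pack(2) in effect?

14

c at 0 (size 4, align 2) → ends 4
a at 4 (size 2, align 2) → ends 6
b at 6 (size 2, align 2) → ends 8
e at 8 (size 2, align 2) → ends 10
g at 10 (size 2, align 2) → ends 12
h at 12 (size 1, align 1) → ends 13
d at 13 (size 1, align 1) → ends 14
total 14 bytes, alignment 2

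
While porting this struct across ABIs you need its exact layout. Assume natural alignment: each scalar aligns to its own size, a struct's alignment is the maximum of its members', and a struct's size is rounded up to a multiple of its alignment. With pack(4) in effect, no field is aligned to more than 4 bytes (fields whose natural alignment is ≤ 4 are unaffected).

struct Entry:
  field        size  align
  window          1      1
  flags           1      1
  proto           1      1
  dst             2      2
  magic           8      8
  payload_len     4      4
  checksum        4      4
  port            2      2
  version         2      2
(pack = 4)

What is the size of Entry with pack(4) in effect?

window at 0 (size 1, align 1) → ends 1
flags at 1 (size 1, align 1) → ends 2
proto at 2 (size 1, align 1) → ends 3
pad 1 to align 2 for dst
dst at 4 (size 2, align 2) → ends 6
pad 2 to align 4 for magic
magic at 8 (size 8, align 4) → ends 16
payload_len at 16 (size 4, align 4) → ends 20
checksum at 20 (size 4, align 4) → ends 24
port at 24 (size 2, align 2) → ends 26
version at 26 (size 2, align 2) → ends 28
total 28 bytes, alignment 4

28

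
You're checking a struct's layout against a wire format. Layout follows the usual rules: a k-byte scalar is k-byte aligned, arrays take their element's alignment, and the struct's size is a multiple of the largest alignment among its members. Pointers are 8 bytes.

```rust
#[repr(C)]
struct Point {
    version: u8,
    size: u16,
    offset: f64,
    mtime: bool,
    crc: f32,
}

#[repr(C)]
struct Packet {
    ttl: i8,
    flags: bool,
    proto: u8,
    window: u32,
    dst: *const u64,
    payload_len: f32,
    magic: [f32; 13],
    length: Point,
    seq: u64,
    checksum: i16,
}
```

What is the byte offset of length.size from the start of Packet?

74

Point: 0..1  version  (1B, 1-aligned); 1..2  -- padding (1B); 2..4  size  (2B, 2-aligned); 4..8  -- padding (4B); 8..16  offset  (8B, 8-aligned); 16..17  mtime  (1B, 1-aligned); 17..20  -- padding (3B); 20..24  crc  (4B, 4-aligned); sizeof = 24, alignof = 8
0..1  ttl  (1B, 1-aligned)
1..2  flags  (1B, 1-aligned)
2..3  proto  (1B, 1-aligned)
3..4  -- padding (1B)
4..8  window  (4B, 4-aligned)
8..16  dst  (8B, 8-aligned)
16..20  payload_len  (4B, 4-aligned)
20..72  magic  (52B, 4-aligned)
72..96  length  (24B, 8-aligned)
within Point: size at 2
72 + 2 = 74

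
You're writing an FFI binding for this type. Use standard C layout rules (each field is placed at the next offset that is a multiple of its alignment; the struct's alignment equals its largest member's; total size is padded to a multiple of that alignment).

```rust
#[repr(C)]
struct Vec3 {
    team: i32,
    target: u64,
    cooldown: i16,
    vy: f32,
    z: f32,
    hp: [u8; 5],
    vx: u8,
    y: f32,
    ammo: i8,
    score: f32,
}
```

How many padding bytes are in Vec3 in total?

0..4  team  (4B, 4-aligned)
4..8  -- padding (4B)
8..16  target  (8B, 8-aligned)
16..18  cooldown  (2B, 2-aligned)
18..20  -- padding (2B)
20..24  vy  (4B, 4-aligned)
24..28  z  (4B, 4-aligned)
28..33  hp  (5B, 1-aligned)
33..34  vx  (1B, 1-aligned)
34..36  -- padding (2B)
36..40  y  (4B, 4-aligned)
40..41  ammo  (1B, 1-aligned)
41..44  -- padding (3B)
44..48  score  (4B, 4-aligned)
sizeof = 48, alignof = 8
data bytes 37, size 48 → padding 11

11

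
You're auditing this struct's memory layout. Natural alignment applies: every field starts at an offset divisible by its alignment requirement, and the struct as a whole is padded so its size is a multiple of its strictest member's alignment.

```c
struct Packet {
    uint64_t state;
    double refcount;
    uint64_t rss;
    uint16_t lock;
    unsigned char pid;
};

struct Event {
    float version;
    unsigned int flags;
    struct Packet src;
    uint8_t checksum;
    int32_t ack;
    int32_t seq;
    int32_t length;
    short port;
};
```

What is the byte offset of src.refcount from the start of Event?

16

Packet: 0..8  state  (8B, 8-aligned); 8..16  refcount  (8B, 8-aligned); 16..24  rss  (8B, 8-aligned); 24..26  lock  (2B, 2-aligned); 26..27  pid  (1B, 1-aligned); 27..32  -- tail padding (5B); sizeof = 32, alignof = 8
0..4  version  (4B, 4-aligned)
4..8  flags  (4B, 4-aligned)
8..40  src  (32B, 8-aligned)
within Packet: refcount at 8
8 + 8 = 16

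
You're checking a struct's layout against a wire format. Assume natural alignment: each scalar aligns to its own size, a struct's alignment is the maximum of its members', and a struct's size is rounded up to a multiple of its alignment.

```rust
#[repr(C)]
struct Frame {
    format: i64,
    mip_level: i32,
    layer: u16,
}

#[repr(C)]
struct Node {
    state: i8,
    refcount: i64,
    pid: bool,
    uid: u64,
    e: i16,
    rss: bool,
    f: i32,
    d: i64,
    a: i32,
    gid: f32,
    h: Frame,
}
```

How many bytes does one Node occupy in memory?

Frame: format at 0 (size 8, align 8) → ends 8; mip_level at 8 (size 4, align 4) → ends 12; layer at 12 (size 2, align 2) → ends 14; tail pad 2 to reach multiple of 8; total 16 bytes, alignment 8
state at 0 (size 1, align 1) → ends 1
pad 7 to align 8 for refcount
refcount at 8 (size 8, align 8) → ends 16
pid at 16 (size 1, align 1) → ends 17
pad 7 to align 8 for uid
uid at 24 (size 8, align 8) → ends 32
e at 32 (size 2, align 2) → ends 34
rss at 34 (size 1, align 1) → ends 35
pad 1 to align 4 for f
f at 36 (size 4, align 4) → ends 40
d at 40 (size 8, align 8) → ends 48
a at 48 (size 4, align 4) → ends 52
gid at 52 (size 4, align 4) → ends 56
h at 56 (size 16, align 8) → ends 72
total 72 bytes, alignment 8

72 bytes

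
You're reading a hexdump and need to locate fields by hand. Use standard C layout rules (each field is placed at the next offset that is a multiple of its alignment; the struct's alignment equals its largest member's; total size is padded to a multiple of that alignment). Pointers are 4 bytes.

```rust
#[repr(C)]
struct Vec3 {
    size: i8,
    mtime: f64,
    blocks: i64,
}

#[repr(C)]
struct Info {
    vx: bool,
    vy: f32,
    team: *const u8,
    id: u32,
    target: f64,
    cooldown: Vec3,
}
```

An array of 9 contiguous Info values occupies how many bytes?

Vec3: @0: size [1B, align 1] → 1; +7 pad (align 8); @8: mtime [8B, align 8] → 16; @16: blocks [8B, align 8] → 24; size 24, align 8
@0: vx [1B, align 1] → 1
+3 pad (align 4)
@4: vy [4B, align 4] → 8
@8: team [4B, align 4] → 12
@12: id [4B, align 4] → 16
@16: target [8B, align 8] → 24
@24: cooldown [24B, align 8] → 48
size 48, align 8
array of 9: 9 × 48 = 432

432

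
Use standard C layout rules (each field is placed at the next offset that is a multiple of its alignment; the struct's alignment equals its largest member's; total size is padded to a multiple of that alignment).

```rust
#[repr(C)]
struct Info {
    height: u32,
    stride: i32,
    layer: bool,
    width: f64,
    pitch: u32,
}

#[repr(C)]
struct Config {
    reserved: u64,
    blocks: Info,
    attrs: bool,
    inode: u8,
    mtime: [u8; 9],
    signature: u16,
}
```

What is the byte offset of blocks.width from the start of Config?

Info: @0: height [4B, align 4] → 4; @4: stride [4B, align 4] → 8; @8: layer [1B, align 1] → 9; +7 pad (align 8); @16: width [8B, align 8] → 24; @24: pitch [4B, align 4] → 28; +4 tail pad (align 8); size 32, align 8
@0: reserved [8B, align 8] → 8
@8: blocks [32B, align 8] → 40
within Info: width at 16
8 + 16 = 24

24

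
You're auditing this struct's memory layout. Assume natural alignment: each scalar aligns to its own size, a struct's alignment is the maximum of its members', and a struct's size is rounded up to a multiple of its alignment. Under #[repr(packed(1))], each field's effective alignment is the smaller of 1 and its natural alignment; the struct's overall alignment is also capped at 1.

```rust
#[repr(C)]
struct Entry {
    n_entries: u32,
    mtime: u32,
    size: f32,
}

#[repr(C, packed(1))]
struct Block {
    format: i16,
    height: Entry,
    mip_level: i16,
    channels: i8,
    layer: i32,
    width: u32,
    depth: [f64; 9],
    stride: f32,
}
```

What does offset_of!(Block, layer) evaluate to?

17

Entry: n_entries at 0 (size 4, align 4) → ends 4; mtime at 4 (size 4, align 4) → ends 8; size at 8 (size 4, align 4) → ends 12; total 12 bytes, alignment 4
format at 0 (size 2, align 1) → ends 2
height at 2 (size 12, align 1) → ends 14
mip_level at 14 (size 2, align 1) → ends 16
channels at 16 (size 1, align 1) → ends 17
layer at 17 (size 4, align 1) → ends 21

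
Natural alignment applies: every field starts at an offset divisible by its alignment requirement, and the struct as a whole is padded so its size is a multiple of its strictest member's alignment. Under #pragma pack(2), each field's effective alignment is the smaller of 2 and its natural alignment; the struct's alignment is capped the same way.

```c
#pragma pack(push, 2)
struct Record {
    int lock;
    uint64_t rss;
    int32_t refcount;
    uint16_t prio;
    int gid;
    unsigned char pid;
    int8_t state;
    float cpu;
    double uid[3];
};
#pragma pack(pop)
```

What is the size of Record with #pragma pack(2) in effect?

@0: lock [4B, align 2] → 4
@4: rss [8B, align 2] → 12
@12: refcount [4B, align 2] → 16
@16: prio [2B, align 2] → 18
@18: gid [4B, align 2] → 22
@22: pid [1B, align 1] → 23
@23: state [1B, align 1] → 24
@24: cpu [4B, align 2] → 28
@28: uid [24B, align 2] → 52
size 52, align 2

52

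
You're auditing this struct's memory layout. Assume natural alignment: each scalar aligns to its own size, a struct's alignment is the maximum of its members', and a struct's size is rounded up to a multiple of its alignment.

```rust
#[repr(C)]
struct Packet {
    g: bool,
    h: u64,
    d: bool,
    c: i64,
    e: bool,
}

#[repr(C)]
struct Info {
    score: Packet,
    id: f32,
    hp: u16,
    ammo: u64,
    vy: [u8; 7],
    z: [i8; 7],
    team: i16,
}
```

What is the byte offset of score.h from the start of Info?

8

Packet: @0: g [1B, align 1] → 1; +7 pad (align 8); @8: h [8B, align 8] → 16; @16: d [1B, align 1] → 17; +7 pad (align 8); @24: c [8B, align 8] → 32; @32: e [1B, align 1] → 33; +7 tail pad (align 8); size 40, align 8
@0: score [40B, align 8] → 40
within Packet: h at 8
0 + 8 = 8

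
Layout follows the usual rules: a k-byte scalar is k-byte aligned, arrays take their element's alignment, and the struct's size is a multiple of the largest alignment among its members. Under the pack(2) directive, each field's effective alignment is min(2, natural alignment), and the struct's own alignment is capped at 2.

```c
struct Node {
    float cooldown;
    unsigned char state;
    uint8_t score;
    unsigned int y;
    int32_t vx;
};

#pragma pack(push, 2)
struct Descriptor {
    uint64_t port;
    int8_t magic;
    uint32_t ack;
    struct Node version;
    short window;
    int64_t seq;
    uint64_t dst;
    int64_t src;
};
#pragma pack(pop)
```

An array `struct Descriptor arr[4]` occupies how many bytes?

224

Node: cooldown at 0 (size 4, align 4) → ends 4; state at 4 (size 1, align 1) → ends 5; score at 5 (size 1, align 1) → ends 6; pad 2 to align 4 for y; y at 8 (size 4, align 4) → ends 12; vx at 12 (size 4, align 4) → ends 16; total 16 bytes, alignment 4
port at 0 (size 8, align 2) → ends 8
magic at 8 (size 1, align 1) → ends 9
pad 1 to align 2 for ack
ack at 10 (size 4, align 2) → ends 14
version at 14 (size 16, align 2) → ends 30
window at 30 (size 2, align 2) → ends 32
seq at 32 (size 8, align 2) → ends 40
dst at 40 (size 8, align 2) → ends 48
src at 48 (size 8, align 2) → ends 56
total 56 bytes, alignment 2
array of 4: 4 × 56 = 224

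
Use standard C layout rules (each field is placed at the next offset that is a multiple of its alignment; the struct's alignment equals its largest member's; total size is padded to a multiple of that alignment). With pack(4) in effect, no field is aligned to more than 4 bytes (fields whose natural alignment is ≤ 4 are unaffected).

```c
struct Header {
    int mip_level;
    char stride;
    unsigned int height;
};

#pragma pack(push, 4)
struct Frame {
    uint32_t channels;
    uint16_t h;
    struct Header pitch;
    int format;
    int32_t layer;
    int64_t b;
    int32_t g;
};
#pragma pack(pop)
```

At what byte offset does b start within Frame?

28

Header: mip_level at 0 (size 4, align 4) → ends 4; stride at 4 (size 1, align 1) → ends 5; pad 3 to align 4 for height; height at 8 (size 4, align 4) → ends 12; total 12 bytes, alignment 4
channels at 0 (size 4, align 4) → ends 4
h at 4 (size 2, align 2) → ends 6
pad 2 to align 4 for pitch
pitch at 8 (size 12, align 4) → ends 20
format at 20 (size 4, align 4) → ends 24
layer at 24 (size 4, align 4) → ends 28
b at 28 (size 8, align 4) → ends 36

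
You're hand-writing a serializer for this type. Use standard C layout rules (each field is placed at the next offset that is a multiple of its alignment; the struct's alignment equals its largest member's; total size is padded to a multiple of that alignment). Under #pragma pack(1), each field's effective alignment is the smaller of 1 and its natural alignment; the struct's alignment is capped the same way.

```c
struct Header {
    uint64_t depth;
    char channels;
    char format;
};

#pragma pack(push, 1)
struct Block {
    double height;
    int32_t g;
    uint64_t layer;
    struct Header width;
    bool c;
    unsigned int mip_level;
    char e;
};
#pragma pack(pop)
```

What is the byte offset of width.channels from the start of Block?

28

Header: @0: depth [8B, align 8] → 8; @8: channels [1B, align 1] → 9; @9: format [1B, align 1] → 10; +6 tail pad (align 8); size 16, align 8
@0: height [8B, align 1] → 8
@8: g [4B, align 1] → 12
@12: layer [8B, align 1] → 20
@20: width [16B, align 1] → 36
within Header: channels at 8
20 + 8 = 28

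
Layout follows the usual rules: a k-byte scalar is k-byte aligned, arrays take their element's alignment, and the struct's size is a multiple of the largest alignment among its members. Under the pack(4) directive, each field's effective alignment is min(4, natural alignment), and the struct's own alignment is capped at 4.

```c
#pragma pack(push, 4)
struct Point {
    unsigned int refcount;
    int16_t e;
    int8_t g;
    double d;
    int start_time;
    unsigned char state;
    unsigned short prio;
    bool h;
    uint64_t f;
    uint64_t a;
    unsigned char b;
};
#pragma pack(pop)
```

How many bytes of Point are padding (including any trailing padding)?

8

0..4  refcount  (4B, 4-aligned)
4..6  e  (2B, 2-aligned)
6..7  g  (1B, 1-aligned)
7..8  -- padding (1B)
8..16  d  (8B, 4-aligned)
16..20  start_time  (4B, 4-aligned)
20..21  state  (1B, 1-aligned)
21..22  -- padding (1B)
22..24  prio  (2B, 2-aligned)
24..25  h  (1B, 1-aligned)
25..28  -- padding (3B)
28..36  f  (8B, 4-aligned)
36..44  a  (8B, 4-aligned)
44..45  b  (1B, 1-aligned)
45..48  -- tail padding (3B)
sizeof = 48, alignof = 4
data bytes 40, size 48 → padding 8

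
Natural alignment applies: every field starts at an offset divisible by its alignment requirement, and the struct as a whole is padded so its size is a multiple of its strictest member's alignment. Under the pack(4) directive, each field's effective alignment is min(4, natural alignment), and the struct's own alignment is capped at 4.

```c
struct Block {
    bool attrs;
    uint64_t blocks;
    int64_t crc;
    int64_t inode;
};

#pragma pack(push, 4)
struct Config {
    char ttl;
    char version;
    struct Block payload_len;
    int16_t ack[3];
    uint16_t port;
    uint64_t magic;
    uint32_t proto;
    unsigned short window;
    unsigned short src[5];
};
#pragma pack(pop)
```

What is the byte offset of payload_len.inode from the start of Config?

Block: attrs at 0 (size 1, align 1) → ends 1; pad 7 to align 8 for blocks; blocks at 8 (size 8, align 8) → ends 16; crc at 16 (size 8, align 8) → ends 24; inode at 24 (size 8, align 8) → ends 32; total 32 bytes, alignment 8
ttl at 0 (size 1, align 1) → ends 1
version at 1 (size 1, align 1) → ends 2
pad 2 to align 4 for payload_len
payload_len at 4 (size 32, align 4) → ends 36
within Block: inode at 24
4 + 24 = 28

28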